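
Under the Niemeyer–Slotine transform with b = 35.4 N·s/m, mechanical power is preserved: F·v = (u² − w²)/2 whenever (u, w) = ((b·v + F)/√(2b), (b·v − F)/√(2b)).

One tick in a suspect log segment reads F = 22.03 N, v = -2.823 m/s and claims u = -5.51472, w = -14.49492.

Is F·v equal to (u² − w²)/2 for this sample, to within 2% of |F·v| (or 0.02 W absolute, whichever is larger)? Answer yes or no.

F·v = 22.03×(-2.823) = -62.1907 W.
(u² − w²)/2 = (30.4121 − 210.1027)/2 = -89.8453 W.
|Δ| = 27.6546;  2% of max(1, |F·v|) = 1.2438.

no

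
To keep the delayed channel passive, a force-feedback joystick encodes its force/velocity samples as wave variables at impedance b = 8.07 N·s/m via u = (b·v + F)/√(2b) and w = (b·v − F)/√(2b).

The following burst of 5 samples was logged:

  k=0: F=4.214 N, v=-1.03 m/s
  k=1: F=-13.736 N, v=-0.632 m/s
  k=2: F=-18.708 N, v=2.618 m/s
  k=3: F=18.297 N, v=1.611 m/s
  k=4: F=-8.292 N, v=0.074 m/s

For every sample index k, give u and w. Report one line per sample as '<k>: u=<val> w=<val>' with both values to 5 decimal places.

k=0: b·v=8.07×(-1.03)=-8.31210; √(2b)=4.01746; u=(-8.31210+4.214)/4.01746=-1.02007, w=(-8.31210−4.214)/4.01746=-3.11791
k=1: b·v=8.07×(-0.632)=-5.10024; √(2b)=4.01746; u=(-5.10024+(-13.736))/4.01746=-4.68859, w=(-5.10024−(-13.736))/4.01746=2.14956
k=2: b·v=8.07×2.618=21.12726; √(2b)=4.01746; u=(21.12726+(-18.708))/4.01746=0.60219, w=(21.12726−(-18.708))/4.01746=9.91553
k=3: b·v=8.07×1.611=13.00077; √(2b)=4.01746; u=(13.00077+18.297)/4.01746=7.79043, w=(13.00077−18.297)/4.01746=-1.31830
k=4: b·v=8.07×0.074=0.59718; √(2b)=4.01746; u=(0.59718+(-8.292))/4.01746=-1.91534, w=(0.59718−(-8.292))/4.01746=2.21264

0: u=-1.02007 w=-3.11791
1: u=-4.68859 w=2.14956
2: u=0.60219 w=9.91553
3: u=7.79043 w=-1.31830
4: u=-1.91534 w=2.21264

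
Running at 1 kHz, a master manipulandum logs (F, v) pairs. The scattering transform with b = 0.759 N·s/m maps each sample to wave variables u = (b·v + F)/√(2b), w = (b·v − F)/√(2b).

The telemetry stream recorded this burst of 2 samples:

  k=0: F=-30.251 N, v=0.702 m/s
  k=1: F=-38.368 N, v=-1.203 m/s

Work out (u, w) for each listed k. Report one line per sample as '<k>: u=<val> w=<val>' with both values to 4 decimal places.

k=0: b·v=0.759×0.702=0.5328; √(2b)=1.2321; u=(0.5328+(-30.251))/1.2321=-24.1205, w=(0.5328−(-30.251))/1.2321=24.9854
k=1: b·v=0.759×(-1.203)=-0.9131; √(2b)=1.2321; u=(-0.9131+(-38.368))/1.2321=-31.8821, w=(-0.9131−(-38.368))/1.2321=30.4000

0: u=-24.1205 w=24.9854
1: u=-31.8821 w=30.4000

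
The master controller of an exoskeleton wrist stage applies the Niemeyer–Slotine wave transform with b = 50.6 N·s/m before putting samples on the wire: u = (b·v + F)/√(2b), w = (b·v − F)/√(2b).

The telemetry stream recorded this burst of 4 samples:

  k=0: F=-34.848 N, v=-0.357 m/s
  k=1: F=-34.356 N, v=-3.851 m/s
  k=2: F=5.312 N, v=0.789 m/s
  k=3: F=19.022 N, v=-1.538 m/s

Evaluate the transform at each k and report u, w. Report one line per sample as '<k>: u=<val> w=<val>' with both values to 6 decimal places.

0: u=-5.259756 w=1.668399
1: u=-22.785356 w=-15.955015
2: u=4.496641 w=3.440558
3: u=-5.845114 w=-9.626891

k=0: b·v=50.6×(-0.357)=-18.064200; √(2b)=10.059821; u=(-18.064200+(-34.848))/10.059821=-5.259756, w=(-18.064200−(-34.848))/10.059821=1.668399
k=1: b·v=50.6×(-3.851)=-194.860600; √(2b)=10.059821; u=(-194.860600+(-34.356))/10.059821=-22.785356, w=(-194.860600−(-34.356))/10.059821=-15.955015
k=2: b·v=50.6×0.789=39.923400; √(2b)=10.059821; u=(39.923400+5.312)/10.059821=4.496641, w=(39.923400−5.312)/10.059821=3.440558
k=3: b·v=50.6×(-1.538)=-77.822800; √(2b)=10.059821; u=(-77.822800+19.022)/10.059821=-5.845114, w=(-77.822800−19.022)/10.059821=-9.626891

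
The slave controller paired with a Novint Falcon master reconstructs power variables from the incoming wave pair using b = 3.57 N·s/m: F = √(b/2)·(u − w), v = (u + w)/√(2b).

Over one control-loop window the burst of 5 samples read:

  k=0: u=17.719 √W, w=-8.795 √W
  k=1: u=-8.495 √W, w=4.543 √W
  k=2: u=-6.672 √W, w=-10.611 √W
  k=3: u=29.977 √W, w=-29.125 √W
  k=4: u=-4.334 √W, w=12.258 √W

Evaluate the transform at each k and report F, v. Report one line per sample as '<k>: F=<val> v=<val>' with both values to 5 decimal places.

0: F=35.42374 v=3.33972
1: F=-17.41928 v=-1.47900
2: F=5.26266 v=-6.46800
3: F=78.96257 v=0.31885
4: F=-22.16756 v=2.96548

k=0: u−w=26.51400, u+w=8.92400; √(b/2)=1.33604, √(2b)=2.67208; F=1.33604×26.514=35.42374, v=8.92400/2.67208=3.33972
k=1: u−w=-13.03800, u+w=-3.95200; √(b/2)=1.33604, √(2b)=2.67208; F=1.33604×(-13.038)=-17.41928, v=-3.95200/2.67208=-1.47900
k=2: u−w=3.93900, u+w=-17.28300; √(b/2)=1.33604, √(2b)=2.67208; F=1.33604×3.939=5.26266, v=-17.28300/2.67208=-6.46800
k=3: u−w=59.10200, u+w=0.85200; √(b/2)=1.33604, √(2b)=2.67208; F=1.33604×59.102=78.96257, v=0.85200/2.67208=0.31885
k=4: u−w=-16.59200, u+w=7.92400; √(b/2)=1.33604, √(2b)=2.67208; F=1.33604×(-16.592)=-22.16756, v=7.92400/2.67208=2.96548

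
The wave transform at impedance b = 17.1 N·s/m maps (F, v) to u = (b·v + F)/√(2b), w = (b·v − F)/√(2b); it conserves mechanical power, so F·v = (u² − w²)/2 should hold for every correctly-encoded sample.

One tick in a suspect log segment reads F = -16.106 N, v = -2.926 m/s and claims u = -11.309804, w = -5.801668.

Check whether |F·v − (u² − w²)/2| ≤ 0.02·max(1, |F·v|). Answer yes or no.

F·v = (-16.106)×(-2.926) = 47.126156 W.
(u² − w²)/2 = (127.911667 − 33.659352)/2 = 47.126157 W.
|Δ| = 0.000001;  2% of max(1, |F·v|) = 0.942523.

yes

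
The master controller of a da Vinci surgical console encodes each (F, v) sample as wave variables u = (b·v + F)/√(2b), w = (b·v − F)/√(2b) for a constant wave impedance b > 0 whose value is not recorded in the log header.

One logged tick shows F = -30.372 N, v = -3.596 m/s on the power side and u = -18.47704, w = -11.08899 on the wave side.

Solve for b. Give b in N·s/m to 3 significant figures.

b = 33.8 N·s/m

u + w = -29.56603;  u + w = √(2b)·v, so √(2b) = -29.56603/(-3.596) = 8.22192.
b = (√(2b))²/2 = 67.59999/2 = 33.80000.
(Check via u − w = 2F/√(2b): u − w = -7.38805, 2F/√(2b) = -7.38805.)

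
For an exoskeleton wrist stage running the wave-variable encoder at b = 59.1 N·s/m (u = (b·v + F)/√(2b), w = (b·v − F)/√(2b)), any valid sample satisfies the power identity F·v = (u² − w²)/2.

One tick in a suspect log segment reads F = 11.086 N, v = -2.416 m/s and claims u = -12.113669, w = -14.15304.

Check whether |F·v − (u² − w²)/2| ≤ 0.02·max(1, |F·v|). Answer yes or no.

F·v = 11.086×(-2.416) = -26.783776 W.
(u² − w²)/2 = (146.740977 − 200.308541)/2 = -26.783782 W.
|Δ| = 0.000006;  2% of max(1, |F·v|) = 0.535676.

yes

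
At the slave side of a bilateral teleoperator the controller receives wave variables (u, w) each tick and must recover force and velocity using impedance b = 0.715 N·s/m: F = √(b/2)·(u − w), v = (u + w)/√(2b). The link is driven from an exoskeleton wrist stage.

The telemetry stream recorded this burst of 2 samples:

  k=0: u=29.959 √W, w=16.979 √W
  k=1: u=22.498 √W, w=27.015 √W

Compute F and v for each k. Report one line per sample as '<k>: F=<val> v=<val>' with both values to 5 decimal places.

k=0: u−w=12.98000, u+w=46.93800; √(b/2)=0.59791, √(2b)=1.19583; F=0.59791×12.98=7.76091, v=46.93800/1.19583=39.25153
k=1: u−w=-4.51700, u+w=49.51300; √(b/2)=0.59791, √(2b)=1.19583; F=0.59791×(-4.517)=-2.70077, v=49.51300/1.19583=41.40485

0: F=7.76091 v=39.25153
1: F=-2.70077 v=41.40485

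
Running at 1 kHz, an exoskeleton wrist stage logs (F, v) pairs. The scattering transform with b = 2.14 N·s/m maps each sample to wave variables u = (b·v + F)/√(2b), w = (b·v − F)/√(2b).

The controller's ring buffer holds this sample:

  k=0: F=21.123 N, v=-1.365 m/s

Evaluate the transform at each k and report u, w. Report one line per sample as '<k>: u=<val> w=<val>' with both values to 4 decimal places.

k=0: b·v=2.14×(-1.365)=-2.9211; √(2b)=2.0688; u=(-2.9211+21.123)/2.0688=8.7982, w=(-2.9211−21.123)/2.0688=-11.6222

0: u=8.7982 w=-11.6222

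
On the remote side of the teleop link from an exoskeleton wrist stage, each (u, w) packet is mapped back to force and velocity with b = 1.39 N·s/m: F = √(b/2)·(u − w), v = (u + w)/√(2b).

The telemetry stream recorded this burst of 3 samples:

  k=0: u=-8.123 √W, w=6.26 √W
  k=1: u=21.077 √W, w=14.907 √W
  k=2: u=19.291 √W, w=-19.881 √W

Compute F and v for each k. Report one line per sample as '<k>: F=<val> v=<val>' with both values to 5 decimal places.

k=0: u−w=-14.38300, u+w=-1.86300; √(b/2)=0.83367, √(2b)=1.66733; F=0.83367×(-14.383)=-11.99063, v=-1.86300/1.66733=-1.11735
k=1: u−w=6.17000, u+w=35.98400; √(b/2)=0.83367, √(2b)=1.66733; F=0.83367×6.17=5.14372, v=35.98400/1.66733=21.58177
k=2: u−w=39.17200, u+w=-0.59000; √(b/2)=0.83367, √(2b)=1.66733; F=0.83367×39.172=32.65639, v=-0.59000/1.66733=-0.35386

0: F=-11.99063 v=-1.11735
1: F=5.14372 v=21.58177
2: F=32.65639 v=-0.35386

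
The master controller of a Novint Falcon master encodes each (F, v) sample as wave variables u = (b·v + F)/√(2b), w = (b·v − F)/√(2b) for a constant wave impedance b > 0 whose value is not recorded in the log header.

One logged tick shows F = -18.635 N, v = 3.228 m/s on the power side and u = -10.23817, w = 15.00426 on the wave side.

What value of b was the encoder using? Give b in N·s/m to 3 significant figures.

b = 1.09 N·s/m

u + w = 4.76609;  u + w = √(2b)·v, so √(2b) = 4.76609/3.228 = 1.47648.
b = (√(2b))²/2 = 2.18000/2 = 1.09000.
(Check via u − w = 2F/√(2b): u − w = -25.24243, 2F/√(2b) = -25.24240.)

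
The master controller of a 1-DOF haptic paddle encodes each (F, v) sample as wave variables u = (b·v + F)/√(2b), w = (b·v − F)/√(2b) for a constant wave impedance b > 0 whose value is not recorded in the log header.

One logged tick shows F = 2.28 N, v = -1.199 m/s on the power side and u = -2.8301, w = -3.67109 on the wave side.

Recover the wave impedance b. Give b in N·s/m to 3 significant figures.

u + w = -6.501190;  u + w = √(2b)·v, so √(2b) = -6.501190/(-1.199) = 5.422177.
b = (√(2b))²/2 = 29.400001/2 = 14.700001.
(Check via u − w = 2F/√(2b): u − w = 0.840990, 2F/√(2b) = 0.840991.)

b = 14.7 N·s/m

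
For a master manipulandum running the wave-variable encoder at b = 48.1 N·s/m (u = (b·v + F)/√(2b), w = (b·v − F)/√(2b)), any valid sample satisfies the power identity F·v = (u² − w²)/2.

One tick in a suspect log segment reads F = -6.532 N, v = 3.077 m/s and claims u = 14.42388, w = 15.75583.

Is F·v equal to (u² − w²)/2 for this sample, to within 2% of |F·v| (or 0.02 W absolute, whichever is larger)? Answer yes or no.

yes

F·v = (-6.532)×3.077 = -20.0990 W.
(u² − w²)/2 = (208.0483 − 248.2462)/2 = -20.0989 W.
|Δ| = 0.0000;  2% of max(1, |F·v|) = 0.4020.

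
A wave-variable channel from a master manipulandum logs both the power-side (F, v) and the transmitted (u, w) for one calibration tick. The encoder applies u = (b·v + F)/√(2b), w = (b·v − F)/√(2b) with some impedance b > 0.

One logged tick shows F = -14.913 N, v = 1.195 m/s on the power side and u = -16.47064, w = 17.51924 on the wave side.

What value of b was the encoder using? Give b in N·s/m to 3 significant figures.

b = 0.385 N·s/m

u + w = 1.04860;  u + w = √(2b)·v, so √(2b) = 1.04860/1.195 = 0.87749.
b = (√(2b))²/2 = 0.76999/2 = 0.38499.
(Check via u − w = 2F/√(2b): u − w = -33.98988, 2F/√(2b) = -33.99015.)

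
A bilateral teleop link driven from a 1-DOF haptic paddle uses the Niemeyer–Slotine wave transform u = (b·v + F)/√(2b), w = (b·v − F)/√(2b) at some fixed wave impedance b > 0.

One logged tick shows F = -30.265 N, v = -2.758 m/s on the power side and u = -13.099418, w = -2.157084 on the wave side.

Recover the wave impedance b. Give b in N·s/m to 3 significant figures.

b = 15.3 N·s/m

u + w = -15.256502;  u + w = √(2b)·v, so √(2b) = -15.256502/(-2.758) = 5.531727.
b = (√(2b))²/2 = 30.599999/2 = 15.300000.
(Check via u − w = 2F/√(2b): u − w = -10.942334, 2F/√(2b) = -10.942334.)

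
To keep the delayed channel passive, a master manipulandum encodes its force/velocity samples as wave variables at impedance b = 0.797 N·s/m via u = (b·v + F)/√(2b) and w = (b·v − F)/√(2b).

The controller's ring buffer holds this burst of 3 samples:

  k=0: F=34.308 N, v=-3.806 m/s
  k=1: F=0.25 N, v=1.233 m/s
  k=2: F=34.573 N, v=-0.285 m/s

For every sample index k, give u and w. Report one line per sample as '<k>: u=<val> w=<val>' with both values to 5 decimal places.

0: u=24.77125 w=-29.57646
1: u=0.97637 w=0.58034
2: u=27.20384 w=-27.56366

k=0: b·v=0.797×(-3.806)=-3.03338; √(2b)=1.26254; u=(-3.03338+34.308)/1.26254=24.77125, w=(-3.03338−34.308)/1.26254=-29.57646
k=1: b·v=0.797×1.233=0.98270; √(2b)=1.26254; u=(0.98270+0.25)/1.26254=0.97637, w=(0.98270−0.25)/1.26254=0.58034
k=2: b·v=0.797×(-0.285)=-0.22714; √(2b)=1.26254; u=(-0.22714+34.573)/1.26254=27.20384, w=(-0.22714−34.573)/1.26254=-27.56366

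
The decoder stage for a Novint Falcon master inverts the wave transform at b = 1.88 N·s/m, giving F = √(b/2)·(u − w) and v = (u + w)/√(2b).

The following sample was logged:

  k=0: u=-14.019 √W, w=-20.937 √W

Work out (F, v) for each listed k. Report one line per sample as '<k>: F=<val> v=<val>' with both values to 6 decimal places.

0: F=6.707250 v=-18.027181

k=0: u−w=6.918000, u+w=-34.956000; √(b/2)=0.969536, √(2b)=1.939072; F=0.969536×6.918=6.707250, v=-34.956000/1.939072=-18.027181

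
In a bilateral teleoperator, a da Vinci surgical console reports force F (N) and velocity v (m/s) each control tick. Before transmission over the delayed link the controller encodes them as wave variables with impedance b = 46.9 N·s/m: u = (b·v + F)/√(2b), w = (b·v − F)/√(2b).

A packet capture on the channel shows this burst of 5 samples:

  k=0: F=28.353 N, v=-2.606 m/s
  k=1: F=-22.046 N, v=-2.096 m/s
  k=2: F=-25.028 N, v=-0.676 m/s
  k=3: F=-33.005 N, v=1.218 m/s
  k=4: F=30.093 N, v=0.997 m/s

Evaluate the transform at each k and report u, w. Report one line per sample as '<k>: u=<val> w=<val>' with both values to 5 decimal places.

k=0: b·v=46.9×(-2.606)=-122.22140; √(2b)=9.68504; u=(-122.22140+28.353)/9.68504=-9.69210, w=(-122.22140−28.353)/9.68504=-15.54711
k=1: b·v=46.9×(-2.096)=-98.30240; √(2b)=9.68504; u=(-98.30240+(-22.046))/9.68504=-12.42622, w=(-98.30240−(-22.046))/9.68504=-7.87363
k=2: b·v=46.9×(-0.676)=-31.70440; √(2b)=9.68504; u=(-31.70440+(-25.028))/9.68504=-5.85774, w=(-31.70440−(-25.028))/9.68504=-0.68935
k=3: b·v=46.9×1.218=57.12420; √(2b)=9.68504; u=(57.12420+(-33.005))/9.68504=2.49036, w=(57.12420−(-33.005))/9.68504=9.30602
k=4: b·v=46.9×0.997=46.75930; √(2b)=9.68504; u=(46.75930+30.093)/9.68504=7.93516, w=(46.75930−30.093)/9.68504=1.72083

0: u=-9.69210 w=-15.54711
1: u=-12.42622 w=-7.87363
2: u=-5.85774 w=-0.68935
3: u=2.49036 w=9.30602
4: u=7.93516 w=1.72083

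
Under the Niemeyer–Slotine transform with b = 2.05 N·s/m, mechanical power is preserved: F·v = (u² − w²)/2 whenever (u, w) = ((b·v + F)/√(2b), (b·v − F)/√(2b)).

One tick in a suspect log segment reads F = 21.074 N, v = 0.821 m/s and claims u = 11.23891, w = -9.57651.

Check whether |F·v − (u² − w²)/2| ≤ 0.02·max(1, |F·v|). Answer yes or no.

yes

F·v = 21.074×0.821 = 17.30175 W.
(u² − w²)/2 = (126.31310 − 91.70954)/2 = 17.30178 W.
|Δ| = 0.00002;  2% of max(1, |F·v|) = 0.34604.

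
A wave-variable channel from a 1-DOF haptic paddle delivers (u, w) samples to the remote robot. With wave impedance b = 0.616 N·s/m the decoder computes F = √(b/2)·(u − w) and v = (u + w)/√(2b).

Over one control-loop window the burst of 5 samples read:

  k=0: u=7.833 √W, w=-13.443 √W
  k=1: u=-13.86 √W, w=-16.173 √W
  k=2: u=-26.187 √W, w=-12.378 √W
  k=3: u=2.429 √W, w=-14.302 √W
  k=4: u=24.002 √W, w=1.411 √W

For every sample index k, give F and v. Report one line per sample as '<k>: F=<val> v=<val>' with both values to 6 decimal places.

0: F=11.807701 v=-5.054259
1: F=1.283663 v=-27.057855
2: F=-7.663684 v=-34.744653
3: F=9.285328 v=-10.696830
4: F=12.537496 v=22.895524

k=0: u−w=21.276000, u+w=-5.610000; √(b/2)=0.554977, √(2b)=1.109955; F=0.554977×21.276=11.807701, v=-5.610000/1.109955=-5.054259
k=1: u−w=2.313000, u+w=-30.033000; √(b/2)=0.554977, √(2b)=1.109955; F=0.554977×2.313=1.283663, v=-30.033000/1.109955=-27.057855
k=2: u−w=-13.809000, u+w=-38.565000; √(b/2)=0.554977, √(2b)=1.109955; F=0.554977×(-13.809)=-7.663684, v=-38.565000/1.109955=-34.744653
k=3: u−w=16.731000, u+w=-11.873000; √(b/2)=0.554977, √(2b)=1.109955; F=0.554977×16.731=9.285328, v=-11.873000/1.109955=-10.696830
k=4: u−w=22.591000, u+w=25.413000; √(b/2)=0.554977, √(2b)=1.109955; F=0.554977×22.591=12.537496, v=25.413000/1.109955=22.895524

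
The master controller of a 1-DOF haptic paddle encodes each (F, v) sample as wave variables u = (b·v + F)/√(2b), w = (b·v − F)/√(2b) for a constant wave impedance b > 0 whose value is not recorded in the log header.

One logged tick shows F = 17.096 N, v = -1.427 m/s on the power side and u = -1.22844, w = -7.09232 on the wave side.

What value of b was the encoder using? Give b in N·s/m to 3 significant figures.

u + w = -8.32076;  u + w = √(2b)·v, so √(2b) = -8.32076/(-1.427) = 5.83095.
b = (√(2b))²/2 = 33.99993/2 = 16.99997.
(Check via u − w = 2F/√(2b): u − w = 5.86388, 2F/√(2b) = 5.86389.)

b = 17 N·s/m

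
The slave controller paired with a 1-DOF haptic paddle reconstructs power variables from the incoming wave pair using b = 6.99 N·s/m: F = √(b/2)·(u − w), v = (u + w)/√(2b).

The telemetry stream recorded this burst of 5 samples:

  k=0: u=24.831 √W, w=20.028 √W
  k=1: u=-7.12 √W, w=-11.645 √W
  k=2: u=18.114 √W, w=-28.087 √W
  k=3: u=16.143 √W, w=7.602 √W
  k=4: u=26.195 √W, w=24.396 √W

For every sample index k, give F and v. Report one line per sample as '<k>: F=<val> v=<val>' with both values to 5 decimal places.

k=0: u−w=4.80300, u+w=44.85900; √(b/2)=1.86949, √(2b)=3.73898; F=1.86949×4.803=8.97917, v=44.85900/3.73898=11.99764
k=1: u−w=4.52500, u+w=-18.76500; √(b/2)=1.86949, √(2b)=3.73898; F=1.86949×4.525=8.45945, v=-18.76500/3.73898=-5.01874
k=2: u−w=46.20100, u+w=-9.97300; √(b/2)=1.86949, √(2b)=3.73898; F=1.86949×46.201=86.37240, v=-9.97300/3.73898=-2.66730
k=3: u−w=8.54100, u+w=23.74500; √(b/2)=1.86949, √(2b)=3.73898; F=1.86949×8.541=15.96733, v=23.74500/3.73898=6.35066
k=4: u−w=1.79900, u+w=50.59100; √(b/2)=1.86949, √(2b)=3.73898; F=1.86949×1.799=3.36322, v=50.59100/3.73898=13.53068

0: F=8.97917 v=11.99764
1: F=8.45945 v=-5.01874
2: F=86.37240 v=-2.66730
3: F=15.96733 v=6.35066
4: F=3.36322 v=13.53068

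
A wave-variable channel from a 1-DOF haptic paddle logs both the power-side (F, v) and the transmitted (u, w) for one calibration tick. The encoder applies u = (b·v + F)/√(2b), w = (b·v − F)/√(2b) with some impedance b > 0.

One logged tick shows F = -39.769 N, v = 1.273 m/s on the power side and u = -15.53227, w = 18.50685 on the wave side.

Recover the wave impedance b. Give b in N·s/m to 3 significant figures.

b = 2.73 N·s/m

u + w = 2.97458;  u + w = √(2b)·v, so √(2b) = 2.97458/1.273 = 2.33667.
b = (√(2b))²/2 = 5.46002/2 = 2.73001.
(Check via u − w = 2F/√(2b): u − w = -34.03912, 2F/√(2b) = -34.03905.)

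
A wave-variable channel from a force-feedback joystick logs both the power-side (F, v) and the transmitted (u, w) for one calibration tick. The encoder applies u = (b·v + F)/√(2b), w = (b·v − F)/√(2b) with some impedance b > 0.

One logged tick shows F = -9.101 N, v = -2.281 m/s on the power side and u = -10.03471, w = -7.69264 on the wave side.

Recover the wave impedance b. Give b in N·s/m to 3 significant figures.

b = 30.2 N·s/m

u + w = -17.7274;  u + w = √(2b)·v, so √(2b) = -17.7274/(-2.281) = 7.7717.
b = (√(2b))²/2 = 60.4000/2 = 30.2000.
(Check via u − w = 2F/√(2b): u − w = -2.3421, 2F/√(2b) = -2.3421.)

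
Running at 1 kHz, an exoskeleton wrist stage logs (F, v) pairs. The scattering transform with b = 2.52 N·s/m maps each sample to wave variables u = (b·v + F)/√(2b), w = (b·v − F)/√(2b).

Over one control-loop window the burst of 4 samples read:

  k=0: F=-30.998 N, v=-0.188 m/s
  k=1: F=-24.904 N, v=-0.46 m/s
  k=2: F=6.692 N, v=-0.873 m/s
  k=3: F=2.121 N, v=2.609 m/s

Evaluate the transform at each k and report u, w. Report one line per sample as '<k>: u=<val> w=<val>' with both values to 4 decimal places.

0: u=-14.0186 w=13.5966
1: u=-11.6095 w=10.5768
2: u=2.0009 w=-3.9608
3: u=3.8734 w=1.9838

k=0: b·v=2.52×(-0.188)=-0.4738; √(2b)=2.2450; u=(-0.4738+(-30.998))/2.2450=-14.0186, w=(-0.4738−(-30.998))/2.2450=13.5966
k=1: b·v=2.52×(-0.46)=-1.1592; √(2b)=2.2450; u=(-1.1592+(-24.904))/2.2450=-11.6095, w=(-1.1592−(-24.904))/2.2450=10.5768
k=2: b·v=2.52×(-0.873)=-2.2000; √(2b)=2.2450; u=(-2.2000+6.692)/2.2450=2.0009, w=(-2.2000−6.692)/2.2450=-3.9608
k=3: b·v=2.52×2.609=6.5747; √(2b)=2.2450; u=(6.5747+2.121)/2.2450=3.8734, w=(6.5747−2.121)/2.2450=1.9838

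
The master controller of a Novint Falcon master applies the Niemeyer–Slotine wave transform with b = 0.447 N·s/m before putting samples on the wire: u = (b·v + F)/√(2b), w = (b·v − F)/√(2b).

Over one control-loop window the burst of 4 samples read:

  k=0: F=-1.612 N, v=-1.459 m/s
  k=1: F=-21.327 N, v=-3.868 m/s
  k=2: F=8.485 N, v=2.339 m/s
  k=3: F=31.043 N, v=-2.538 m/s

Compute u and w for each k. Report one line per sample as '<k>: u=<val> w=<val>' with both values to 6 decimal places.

k=0: b·v=0.447×(-1.459)=-0.652173; √(2b)=0.945516; u=(-0.652173+(-1.612))/0.945516=-2.394643, w=(-0.652173−(-1.612))/0.945516=1.015136
k=1: b·v=0.447×(-3.868)=-1.728996; √(2b)=0.945516; u=(-1.728996+(-21.327))/0.945516=-24.384572, w=(-1.728996−(-21.327))/0.945516=20.727317
k=2: b·v=0.447×2.339=1.045533; √(2b)=0.945516; u=(1.045533+8.485)/0.945516=10.079719, w=(1.045533−8.485)/0.945516=-7.868158
k=3: b·v=0.447×(-2.538)=-1.134486; √(2b)=0.945516; u=(-1.134486+31.043)/0.945516=31.631958, w=(-1.134486−31.043)/0.945516=-34.031677

0: u=-2.394643 w=1.015136
1: u=-24.384572 w=20.727317
2: u=10.079719 w=-7.868158
3: u=31.631958 w=-34.031677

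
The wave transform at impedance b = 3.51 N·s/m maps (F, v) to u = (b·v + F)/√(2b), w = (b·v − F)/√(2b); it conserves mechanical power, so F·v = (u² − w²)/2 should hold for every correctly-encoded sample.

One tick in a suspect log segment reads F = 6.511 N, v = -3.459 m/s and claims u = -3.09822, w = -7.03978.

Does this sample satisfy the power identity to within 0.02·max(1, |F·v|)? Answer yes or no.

F·v = 6.511×(-3.459) = -22.5215 W.
(u² − w²)/2 = (9.5990 − 49.5585)/2 = -19.9798 W.
|Δ| = 2.5418;  2% of max(1, |F·v|) = 0.4504.

no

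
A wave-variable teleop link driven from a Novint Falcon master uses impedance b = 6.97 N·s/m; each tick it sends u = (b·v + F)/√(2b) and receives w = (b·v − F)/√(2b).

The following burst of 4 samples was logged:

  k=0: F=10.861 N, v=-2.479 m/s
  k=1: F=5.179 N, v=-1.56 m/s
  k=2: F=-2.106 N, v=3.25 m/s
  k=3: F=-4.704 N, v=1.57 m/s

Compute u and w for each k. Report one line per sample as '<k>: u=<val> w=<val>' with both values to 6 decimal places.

k=0: b·v=6.97×(-2.479)=-17.278630; √(2b)=3.733631; u=(-17.278630+10.861)/3.733631=-1.718871, w=(-17.278630−10.861)/3.733631=-7.536800
k=1: b·v=6.97×(-1.56)=-10.873200; √(2b)=3.733631; u=(-10.873200+5.179)/3.733631=-1.525111, w=(-10.873200−5.179)/3.733631=-4.299354
k=2: b·v=6.97×3.25=22.652500; √(2b)=3.733631; u=(22.652500+(-2.106))/3.733631=5.503088, w=(22.652500−(-2.106))/3.733631=6.631212
k=3: b·v=6.97×1.57=10.942900; √(2b)=3.733631; u=(10.942900+(-4.704))/3.733631=1.671001, w=(10.942900−(-4.704))/3.733631=4.190800

0: u=-1.718871 w=-7.536800
1: u=-1.525111 w=-4.299354
2: u=5.503088 w=6.631212
3: u=1.671001 w=4.190800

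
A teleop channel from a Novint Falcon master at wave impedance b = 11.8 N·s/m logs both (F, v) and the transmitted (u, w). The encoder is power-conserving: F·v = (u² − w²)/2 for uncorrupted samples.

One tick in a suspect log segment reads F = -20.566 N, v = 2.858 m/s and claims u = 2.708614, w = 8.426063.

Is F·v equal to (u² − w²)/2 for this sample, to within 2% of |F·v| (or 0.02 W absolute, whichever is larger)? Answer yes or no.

F·v = (-20.566)×2.858 = -58.777628 W.
(u² − w²)/2 = (7.336590 − 70.998538)/2 = -31.830974 W.
|Δ| = 26.946654;  2% of max(1, |F·v|) = 1.175553.

no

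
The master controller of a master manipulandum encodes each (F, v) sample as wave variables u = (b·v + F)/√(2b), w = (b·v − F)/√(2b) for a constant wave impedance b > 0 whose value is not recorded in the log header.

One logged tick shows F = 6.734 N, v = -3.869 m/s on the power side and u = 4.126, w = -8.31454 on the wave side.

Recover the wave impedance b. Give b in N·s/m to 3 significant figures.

u + w = -4.1885;  u + w = √(2b)·v, so √(2b) = -4.1885/(-3.869) = 1.0826.
b = (√(2b))²/2 = 1.1720/2 = 0.5860.
(Check via u − w = 2F/√(2b): u − w = 12.4405, 2F/√(2b) = 12.4405.)

b = 0.586 N·s/m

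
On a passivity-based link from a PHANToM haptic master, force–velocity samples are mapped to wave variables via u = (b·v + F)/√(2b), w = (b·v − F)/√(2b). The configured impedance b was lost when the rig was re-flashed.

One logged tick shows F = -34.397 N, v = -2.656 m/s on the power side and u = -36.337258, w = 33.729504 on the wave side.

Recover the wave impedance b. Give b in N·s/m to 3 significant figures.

u + w = -2.607754;  u + w = √(2b)·v, so √(2b) = -2.607754/(-2.656) = 0.981835.
b = (√(2b))²/2 = 0.964000/2 = 0.482000.
(Check via u − w = 2F/√(2b): u − w = -70.066762, 2F/√(2b) = -70.066756.)

b = 0.482 N·s/m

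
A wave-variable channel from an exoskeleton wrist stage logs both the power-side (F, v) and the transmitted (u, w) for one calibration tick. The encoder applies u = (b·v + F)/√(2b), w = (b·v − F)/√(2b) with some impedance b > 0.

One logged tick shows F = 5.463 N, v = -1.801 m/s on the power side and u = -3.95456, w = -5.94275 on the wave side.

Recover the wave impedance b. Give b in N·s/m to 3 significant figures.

b = 15.1 N·s/m

u + w = -9.8973;  u + w = √(2b)·v, so √(2b) = -9.8973/(-1.801) = 5.4955.
b = (√(2b))²/2 = 30.2000/2 = 15.1000.
(Check via u − w = 2F/√(2b): u − w = 1.9882, 2F/√(2b) = 1.9882.)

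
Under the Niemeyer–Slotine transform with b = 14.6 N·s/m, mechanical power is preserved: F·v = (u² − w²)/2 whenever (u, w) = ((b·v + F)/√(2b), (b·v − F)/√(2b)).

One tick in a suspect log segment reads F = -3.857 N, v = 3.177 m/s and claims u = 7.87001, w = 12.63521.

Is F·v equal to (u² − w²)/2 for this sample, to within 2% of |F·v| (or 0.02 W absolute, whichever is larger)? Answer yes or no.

F·v = (-3.857)×3.177 = -12.25369 W.
(u² − w²)/2 = (61.93706 − 159.64853)/2 = -48.85574 W.
|Δ| = 36.60205;  2% of max(1, |F·v|) = 0.24507.

no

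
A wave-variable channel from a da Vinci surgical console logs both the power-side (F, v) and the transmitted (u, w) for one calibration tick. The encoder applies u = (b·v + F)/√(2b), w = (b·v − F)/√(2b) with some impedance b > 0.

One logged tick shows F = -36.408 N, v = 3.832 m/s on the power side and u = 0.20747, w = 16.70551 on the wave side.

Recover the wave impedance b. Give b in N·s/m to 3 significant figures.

u + w = 16.91298;  u + w = √(2b)·v, so √(2b) = 16.91298/3.832 = 4.41362.
b = (√(2b))²/2 = 19.48001/2 = 9.74001.
(Check via u − w = 2F/√(2b): u − w = -16.49804, 2F/√(2b) = -16.49803.)

b = 9.74 N·s/m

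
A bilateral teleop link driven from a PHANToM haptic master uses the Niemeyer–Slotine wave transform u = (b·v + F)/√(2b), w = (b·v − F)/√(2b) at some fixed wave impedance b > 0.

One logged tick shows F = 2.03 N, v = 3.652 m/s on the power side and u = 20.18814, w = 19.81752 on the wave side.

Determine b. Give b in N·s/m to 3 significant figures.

b = 60 N·s/m

u + w = 40.0057;  u + w = √(2b)·v, so √(2b) = 40.0057/3.652 = 10.9545.
b = (√(2b))²/2 = 120.0000/2 = 60.0000.
(Check via u − w = 2F/√(2b): u − w = 0.3706, 2F/√(2b) = 0.3706.)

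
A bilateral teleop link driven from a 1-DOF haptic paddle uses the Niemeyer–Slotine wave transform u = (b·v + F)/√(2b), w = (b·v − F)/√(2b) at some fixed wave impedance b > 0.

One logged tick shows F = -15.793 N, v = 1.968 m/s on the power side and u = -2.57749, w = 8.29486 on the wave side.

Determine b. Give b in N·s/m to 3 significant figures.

u + w = 5.717370;  u + w = √(2b)·v, so √(2b) = 5.717370/1.968 = 2.905168.
b = (√(2b))²/2 = 8.439999/2 = 4.220000.
(Check via u − w = 2F/√(2b): u − w = -10.872350, 2F/√(2b) = -10.872350.)

b = 4.22 N·s/m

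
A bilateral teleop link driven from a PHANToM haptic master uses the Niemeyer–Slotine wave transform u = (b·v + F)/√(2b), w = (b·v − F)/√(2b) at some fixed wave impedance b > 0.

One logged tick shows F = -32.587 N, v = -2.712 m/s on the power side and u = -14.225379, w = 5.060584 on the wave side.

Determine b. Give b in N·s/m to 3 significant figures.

u + w = -9.164795;  u + w = √(2b)·v, so √(2b) = -9.164795/(-2.712) = 3.379349.
b = (√(2b))²/2 = 11.420001/2 = 5.710000.
(Check via u − w = 2F/√(2b): u − w = -19.285963, 2F/√(2b) = -19.285962.)

b = 5.71 N·s/m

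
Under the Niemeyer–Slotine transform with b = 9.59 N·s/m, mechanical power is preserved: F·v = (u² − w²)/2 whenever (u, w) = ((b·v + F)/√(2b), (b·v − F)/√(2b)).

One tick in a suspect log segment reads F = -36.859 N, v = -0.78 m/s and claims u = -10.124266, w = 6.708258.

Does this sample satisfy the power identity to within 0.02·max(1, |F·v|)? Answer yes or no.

F·v = (-36.859)×(-0.78) = 28.750020 W.
(u² − w²)/2 = (102.500762 − 45.000725)/2 = 28.750018 W.
|Δ| = 0.000002;  2% of max(1, |F·v|) = 0.575000.

yes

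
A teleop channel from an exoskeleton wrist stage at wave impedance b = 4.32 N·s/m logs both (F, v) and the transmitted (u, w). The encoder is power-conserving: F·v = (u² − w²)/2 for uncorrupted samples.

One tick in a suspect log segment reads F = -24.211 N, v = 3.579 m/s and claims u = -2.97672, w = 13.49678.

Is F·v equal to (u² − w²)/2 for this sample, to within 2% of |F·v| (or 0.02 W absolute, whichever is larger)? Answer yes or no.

F·v = (-24.211)×3.579 = -86.65117 W.
(u² − w²)/2 = (8.86086 − 182.16307)/2 = -86.65110 W.
|Δ| = 0.00006;  2% of max(1, |F·v|) = 1.73302.

yes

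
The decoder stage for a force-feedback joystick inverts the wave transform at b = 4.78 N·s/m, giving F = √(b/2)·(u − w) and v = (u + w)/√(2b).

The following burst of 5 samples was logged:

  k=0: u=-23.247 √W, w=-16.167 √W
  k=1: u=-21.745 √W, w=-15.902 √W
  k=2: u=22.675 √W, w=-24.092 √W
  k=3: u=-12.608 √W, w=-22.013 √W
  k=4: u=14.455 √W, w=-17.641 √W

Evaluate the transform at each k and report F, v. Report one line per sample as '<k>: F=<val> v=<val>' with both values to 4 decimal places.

k=0: u−w=-7.0800, u+w=-39.4140; √(b/2)=1.5460, √(2b)=3.0919; F=1.5460×(-7.08)=-10.9454, v=-39.4140/3.0919=-12.7474
k=1: u−w=-5.8430, u+w=-37.6470; √(b/2)=1.5460, √(2b)=3.0919; F=1.5460×(-5.843)=-9.0331, v=-37.6470/3.0919=-12.1759
k=2: u−w=46.7670, u+w=-1.4170; √(b/2)=1.5460, √(2b)=3.0919; F=1.5460×46.767=72.3000, v=-1.4170/3.0919=-0.4583
k=3: u−w=9.4050, u+w=-34.6210; √(b/2)=1.5460, √(2b)=3.0919; F=1.5460×9.405=14.5398, v=-34.6210/3.0919=-11.1972
k=4: u−w=32.0960, u+w=-3.1860; √(b/2)=1.5460, √(2b)=3.0919; F=1.5460×32.096=49.6192, v=-3.1860/3.0919=-1.0304

0: F=-10.9454 v=-12.7474
1: F=-9.0331 v=-12.1759
2: F=72.3000 v=-0.4583
3: F=14.5398 v=-11.1972
4: F=49.6192 v=-1.0304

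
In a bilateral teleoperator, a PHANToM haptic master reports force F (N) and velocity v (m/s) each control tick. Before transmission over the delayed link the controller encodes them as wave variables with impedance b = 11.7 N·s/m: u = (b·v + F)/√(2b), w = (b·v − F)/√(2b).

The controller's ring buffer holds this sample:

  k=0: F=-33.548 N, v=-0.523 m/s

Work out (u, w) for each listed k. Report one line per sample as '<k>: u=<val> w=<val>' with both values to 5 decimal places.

k=0: b·v=11.7×(-0.523)=-6.11910; √(2b)=4.83735; u=(-6.11910+(-33.548))/4.83735=-8.20016, w=(-6.11910−(-33.548))/4.83735=5.67023

0: u=-8.20016 w=5.67023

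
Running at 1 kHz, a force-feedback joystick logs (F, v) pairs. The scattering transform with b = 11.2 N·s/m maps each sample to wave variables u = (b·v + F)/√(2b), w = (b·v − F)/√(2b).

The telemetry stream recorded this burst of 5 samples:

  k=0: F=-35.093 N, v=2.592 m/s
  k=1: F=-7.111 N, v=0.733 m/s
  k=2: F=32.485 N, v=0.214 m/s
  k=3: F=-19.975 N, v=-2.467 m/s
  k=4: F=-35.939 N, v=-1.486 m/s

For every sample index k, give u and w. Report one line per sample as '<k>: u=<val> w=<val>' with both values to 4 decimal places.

0: u=-1.2810 w=13.5485
1: u=0.2321 w=3.2371
2: u=7.3701 w=-6.3573
3: u=-10.0585 w=-1.6175
4: u=-11.1100 w=4.0770

k=0: b·v=11.2×2.592=29.0304; √(2b)=4.7329; u=(29.0304+(-35.093))/4.7329=-1.2810, w=(29.0304−(-35.093))/4.7329=13.5485
k=1: b·v=11.2×0.733=8.2096; √(2b)=4.7329; u=(8.2096+(-7.111))/4.7329=0.2321, w=(8.2096−(-7.111))/4.7329=3.2371
k=2: b·v=11.2×0.214=2.3968; √(2b)=4.7329; u=(2.3968+32.485)/4.7329=7.3701, w=(2.3968−32.485)/4.7329=-6.3573
k=3: b·v=11.2×(-2.467)=-27.6304; √(2b)=4.7329; u=(-27.6304+(-19.975))/4.7329=-10.0585, w=(-27.6304−(-19.975))/4.7329=-1.6175
k=4: b·v=11.2×(-1.486)=-16.6432; √(2b)=4.7329; u=(-16.6432+(-35.939))/4.7329=-11.1100, w=(-16.6432−(-35.939))/4.7329=4.0770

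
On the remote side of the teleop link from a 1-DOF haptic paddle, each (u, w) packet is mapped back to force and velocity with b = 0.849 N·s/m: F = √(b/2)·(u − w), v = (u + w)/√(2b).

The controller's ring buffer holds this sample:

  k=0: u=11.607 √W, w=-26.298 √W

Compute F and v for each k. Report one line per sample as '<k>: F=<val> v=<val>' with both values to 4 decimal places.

k=0: u−w=37.9050, u+w=-14.6910; √(b/2)=0.6515, √(2b)=1.3031; F=0.6515×37.905=24.6965, v=-14.6910/1.3031=-11.2741

0: F=24.6965 v=-11.2741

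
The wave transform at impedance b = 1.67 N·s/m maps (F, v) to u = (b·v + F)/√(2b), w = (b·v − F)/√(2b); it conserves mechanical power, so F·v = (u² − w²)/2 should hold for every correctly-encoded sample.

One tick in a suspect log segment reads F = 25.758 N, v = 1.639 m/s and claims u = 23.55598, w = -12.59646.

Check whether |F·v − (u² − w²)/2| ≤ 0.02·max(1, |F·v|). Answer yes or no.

F·v = 25.758×1.639 = 42.2174 W.
(u² − w²)/2 = (554.8842 − 158.6708)/2 = 198.1067 W.
|Δ| = 155.8893;  2% of max(1, |F·v|) = 0.8443.

no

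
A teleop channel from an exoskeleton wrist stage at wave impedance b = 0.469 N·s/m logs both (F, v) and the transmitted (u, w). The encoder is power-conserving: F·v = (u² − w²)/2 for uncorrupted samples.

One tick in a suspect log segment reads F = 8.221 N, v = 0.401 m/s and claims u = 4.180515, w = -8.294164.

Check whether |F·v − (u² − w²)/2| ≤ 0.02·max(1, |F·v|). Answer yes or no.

no

F·v = 8.221×0.401 = 3.296621 W.
(u² − w²)/2 = (17.476706 − 68.793156)/2 = -25.658225 W.
|Δ| = 28.954846;  2% of max(1, |F·v|) = 0.065932.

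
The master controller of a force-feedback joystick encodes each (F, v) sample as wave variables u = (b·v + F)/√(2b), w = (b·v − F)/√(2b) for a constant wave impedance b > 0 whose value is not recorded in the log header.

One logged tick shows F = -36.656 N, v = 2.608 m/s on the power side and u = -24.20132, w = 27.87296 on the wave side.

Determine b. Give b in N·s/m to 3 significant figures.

u + w = 3.67164;  u + w = √(2b)·v, so √(2b) = 3.67164/2.608 = 1.40784.
b = (√(2b))²/2 = 1.98201/2 = 0.99100.
(Check via u − w = 2F/√(2b): u − w = -52.07428, 2F/√(2b) = -52.07419.)

b = 0.991 N·s/m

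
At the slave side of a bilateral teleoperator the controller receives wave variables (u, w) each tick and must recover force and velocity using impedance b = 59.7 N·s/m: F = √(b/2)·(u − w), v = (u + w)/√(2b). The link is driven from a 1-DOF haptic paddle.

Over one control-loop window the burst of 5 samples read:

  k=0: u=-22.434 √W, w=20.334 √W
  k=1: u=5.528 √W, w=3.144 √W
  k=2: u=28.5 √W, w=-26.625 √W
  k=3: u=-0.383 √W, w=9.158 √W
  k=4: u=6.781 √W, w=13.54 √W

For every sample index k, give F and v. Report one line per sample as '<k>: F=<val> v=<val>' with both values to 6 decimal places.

0: F=-233.663625 v=-0.192184
1: F=13.025021 v=0.793628
2: F=301.176284 v=0.171593
3: F=-52.127400 v=0.803054
4: F=-36.927900 v=1.859700

k=0: u−w=-42.768000, u+w=-2.100000; √(b/2)=5.463515, √(2b)=10.927031; F=5.463515×(-42.768)=-233.663625, v=-2.100000/10.927031=-0.192184
k=1: u−w=2.384000, u+w=8.672000; √(b/2)=5.463515, √(2b)=10.927031; F=5.463515×2.384=13.025021, v=8.672000/10.927031=0.793628
k=2: u−w=55.125000, u+w=1.875000; √(b/2)=5.463515, √(2b)=10.927031; F=5.463515×55.125=301.176284, v=1.875000/10.927031=0.171593
k=3: u−w=-9.541000, u+w=8.775000; √(b/2)=5.463515, √(2b)=10.927031; F=5.463515×(-9.541)=-52.127400, v=8.775000/10.927031=0.803054
k=4: u−w=-6.759000, u+w=20.321000; √(b/2)=5.463515, √(2b)=10.927031; F=5.463515×(-6.759)=-36.927900, v=20.321000/10.927031=1.859700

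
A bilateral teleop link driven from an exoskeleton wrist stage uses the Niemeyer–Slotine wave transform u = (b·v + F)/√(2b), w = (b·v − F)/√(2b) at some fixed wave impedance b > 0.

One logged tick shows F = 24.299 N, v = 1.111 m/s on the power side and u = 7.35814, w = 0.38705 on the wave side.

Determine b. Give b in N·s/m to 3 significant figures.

u + w = 7.74519;  u + w = √(2b)·v, so √(2b) = 7.74519/1.111 = 6.97137.
b = (√(2b))²/2 = 48.59997/2 = 24.29999.
(Check via u − w = 2F/√(2b): u − w = 6.97109, 2F/√(2b) = 6.97109.)

b = 24.3 N·s/m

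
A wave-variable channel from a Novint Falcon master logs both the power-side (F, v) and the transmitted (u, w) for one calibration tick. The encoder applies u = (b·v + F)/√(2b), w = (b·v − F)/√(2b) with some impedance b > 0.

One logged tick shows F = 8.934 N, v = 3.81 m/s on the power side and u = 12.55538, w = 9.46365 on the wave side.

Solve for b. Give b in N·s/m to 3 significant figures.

b = 16.7 N·s/m

u + w = 22.0190;  u + w = √(2b)·v, so √(2b) = 22.0190/3.81 = 5.7793.
b = (√(2b))²/2 = 33.4000/2 = 16.7000.
(Check via u − w = 2F/√(2b): u − w = 3.0917, 2F/√(2b) = 3.0917.)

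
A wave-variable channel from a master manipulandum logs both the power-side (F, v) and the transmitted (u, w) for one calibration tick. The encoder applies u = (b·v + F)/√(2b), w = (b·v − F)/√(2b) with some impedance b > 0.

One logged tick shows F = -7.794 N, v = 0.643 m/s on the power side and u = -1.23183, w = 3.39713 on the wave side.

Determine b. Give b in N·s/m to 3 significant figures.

u + w = 2.16530;  u + w = √(2b)·v, so √(2b) = 2.16530/0.643 = 3.36750.
b = (√(2b))²/2 = 11.34003/2 = 5.67002.
(Check via u − w = 2F/√(2b): u − w = -4.62896, 2F/√(2b) = -4.62896.)

b = 5.67 N·s/m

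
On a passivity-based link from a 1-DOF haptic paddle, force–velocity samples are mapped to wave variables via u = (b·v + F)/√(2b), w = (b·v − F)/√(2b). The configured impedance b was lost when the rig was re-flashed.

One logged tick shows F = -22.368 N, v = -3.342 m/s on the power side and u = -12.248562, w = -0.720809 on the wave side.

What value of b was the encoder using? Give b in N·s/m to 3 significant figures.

b = 7.53 N·s/m

u + w = -12.969371;  u + w = √(2b)·v, so √(2b) = -12.969371/(-3.342) = 3.880721.
b = (√(2b))²/2 = 15.059999/2 = 7.529999.
(Check via u − w = 2F/√(2b): u − w = -11.527753, 2F/√(2b) = -11.527754.)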